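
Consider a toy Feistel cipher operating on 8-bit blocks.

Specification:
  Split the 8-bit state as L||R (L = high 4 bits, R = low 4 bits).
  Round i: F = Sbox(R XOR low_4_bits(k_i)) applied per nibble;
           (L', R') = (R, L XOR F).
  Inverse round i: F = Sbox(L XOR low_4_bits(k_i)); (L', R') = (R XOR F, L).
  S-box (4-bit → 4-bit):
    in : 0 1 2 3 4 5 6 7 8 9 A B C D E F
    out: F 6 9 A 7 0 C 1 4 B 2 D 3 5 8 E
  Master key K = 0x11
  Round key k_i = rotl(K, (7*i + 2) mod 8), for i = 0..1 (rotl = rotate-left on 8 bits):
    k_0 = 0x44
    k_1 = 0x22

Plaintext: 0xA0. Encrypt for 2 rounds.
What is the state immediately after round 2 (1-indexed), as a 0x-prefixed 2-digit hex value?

0xDE

s_0 = plaintext = 0xA0
s_1 = Round(s_0, k_0) = 0x0D
s_2 = Round(s_1, k_1) = 0xDE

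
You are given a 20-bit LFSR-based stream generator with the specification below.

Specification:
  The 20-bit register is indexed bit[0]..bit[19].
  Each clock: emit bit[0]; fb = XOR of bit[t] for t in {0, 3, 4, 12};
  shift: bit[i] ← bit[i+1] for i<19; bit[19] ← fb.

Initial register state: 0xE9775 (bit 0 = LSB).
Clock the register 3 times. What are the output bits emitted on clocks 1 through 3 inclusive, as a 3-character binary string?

101

reg_0 = 0xE9775
clock 1: out=1, reg = 0xF4BBA
clock 2: out=0, reg = 0x7A5DD
clock 3: out=1, reg = 0xBD2EE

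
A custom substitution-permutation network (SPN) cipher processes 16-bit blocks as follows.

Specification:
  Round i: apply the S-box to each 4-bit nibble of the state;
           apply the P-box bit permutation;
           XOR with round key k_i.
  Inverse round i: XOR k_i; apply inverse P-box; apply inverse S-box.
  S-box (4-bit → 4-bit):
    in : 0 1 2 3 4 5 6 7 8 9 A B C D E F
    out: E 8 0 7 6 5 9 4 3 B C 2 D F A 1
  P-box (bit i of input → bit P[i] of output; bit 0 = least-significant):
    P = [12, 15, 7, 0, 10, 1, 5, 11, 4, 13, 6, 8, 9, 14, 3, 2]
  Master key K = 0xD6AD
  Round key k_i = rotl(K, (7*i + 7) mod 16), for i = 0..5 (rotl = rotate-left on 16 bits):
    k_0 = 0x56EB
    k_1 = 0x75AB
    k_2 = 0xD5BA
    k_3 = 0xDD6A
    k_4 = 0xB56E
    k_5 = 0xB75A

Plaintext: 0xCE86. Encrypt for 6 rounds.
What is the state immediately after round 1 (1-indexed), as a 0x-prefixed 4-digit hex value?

0x61E4

s_0 = plaintext = 0xCE86
s_1 = Round(s_0, k_0) = 0x61E4
s_2 = Round(s_1, k_1) = 0xFE2D
s_3 = Round(s_2, k_2) = 0x663B
s_4 = Round(s_3, k_3) = 0x5A5C
s_5 = Round(s_4, k_4) = 0xA287
s_6 = Round(s_5, k_5) = 0xB3D4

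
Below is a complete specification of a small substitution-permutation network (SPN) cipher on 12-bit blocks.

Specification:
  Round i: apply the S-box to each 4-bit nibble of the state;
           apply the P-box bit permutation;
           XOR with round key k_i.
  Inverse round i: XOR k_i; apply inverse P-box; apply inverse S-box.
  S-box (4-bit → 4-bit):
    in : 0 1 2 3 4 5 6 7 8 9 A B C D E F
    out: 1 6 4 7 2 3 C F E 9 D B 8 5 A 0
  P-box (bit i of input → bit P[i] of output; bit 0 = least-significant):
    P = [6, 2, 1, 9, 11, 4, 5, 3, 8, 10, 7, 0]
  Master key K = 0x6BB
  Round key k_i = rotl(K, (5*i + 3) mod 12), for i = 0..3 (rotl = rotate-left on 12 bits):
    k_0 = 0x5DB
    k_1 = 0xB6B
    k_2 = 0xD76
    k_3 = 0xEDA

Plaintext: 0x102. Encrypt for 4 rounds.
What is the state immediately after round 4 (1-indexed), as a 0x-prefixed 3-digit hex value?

s_0 = plaintext = 0x102
s_1 = Round(s_0, k_0) = 0x959
s_2 = Round(s_1, k_1) = 0x03A
s_3 = Round(s_2, k_2) = 0x604
s_4 = Round(s_3, k_3) = 0x65F

0x65F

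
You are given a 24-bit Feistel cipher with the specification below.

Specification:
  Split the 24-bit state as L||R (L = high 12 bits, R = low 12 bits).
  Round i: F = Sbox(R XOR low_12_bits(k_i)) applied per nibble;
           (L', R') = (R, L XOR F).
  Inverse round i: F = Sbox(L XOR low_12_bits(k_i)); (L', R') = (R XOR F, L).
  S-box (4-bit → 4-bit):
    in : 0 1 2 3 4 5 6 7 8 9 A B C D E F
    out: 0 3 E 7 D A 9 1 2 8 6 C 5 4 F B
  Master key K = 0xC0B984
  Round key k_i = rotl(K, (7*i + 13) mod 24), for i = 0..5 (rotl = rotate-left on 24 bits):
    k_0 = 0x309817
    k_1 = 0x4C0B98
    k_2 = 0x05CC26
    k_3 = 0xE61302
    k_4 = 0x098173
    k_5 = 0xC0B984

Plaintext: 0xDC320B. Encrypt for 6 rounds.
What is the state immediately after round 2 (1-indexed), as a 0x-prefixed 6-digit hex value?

0xBF6294

s_0 = plaintext = 0xDC320B
s_1 = Round(s_0, k_0) = 0x20BBF6
s_2 = Round(s_1, k_1) = 0xBF6294
s_3 = Round(s_2, k_2) = 0x294438
s_4 = Round(s_3, k_3) = 0x4383E2
s_5 = Round(s_4, k_4) = 0x3E2ABB
s_6 = Round(s_5, k_5) = 0xABB499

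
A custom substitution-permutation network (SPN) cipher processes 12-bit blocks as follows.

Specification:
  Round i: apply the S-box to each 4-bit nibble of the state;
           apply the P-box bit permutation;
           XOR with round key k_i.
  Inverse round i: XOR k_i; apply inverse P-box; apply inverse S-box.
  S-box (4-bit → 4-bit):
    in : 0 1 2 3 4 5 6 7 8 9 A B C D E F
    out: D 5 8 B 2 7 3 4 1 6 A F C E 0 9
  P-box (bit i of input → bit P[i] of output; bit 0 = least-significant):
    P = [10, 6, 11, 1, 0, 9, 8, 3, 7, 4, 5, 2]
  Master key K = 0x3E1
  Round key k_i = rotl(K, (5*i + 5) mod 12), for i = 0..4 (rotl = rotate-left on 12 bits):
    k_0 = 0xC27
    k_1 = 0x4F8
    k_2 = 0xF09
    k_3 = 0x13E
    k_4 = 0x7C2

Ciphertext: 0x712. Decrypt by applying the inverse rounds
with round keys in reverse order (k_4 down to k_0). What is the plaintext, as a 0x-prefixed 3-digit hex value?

s_0 = ciphertext = 0x712
s_1 = InvRound(s_0, k_4) = 0x6E4
s_2 = InvRound(s_1, k_3) = 0x6D3
s_3 = InvRound(s_2, k_2) = 0x6CD
s_4 = InvRound(s_3, k_1) = 0xD6E
s_5 = InvRound(s_4, k_0) = 0xE04

0xE04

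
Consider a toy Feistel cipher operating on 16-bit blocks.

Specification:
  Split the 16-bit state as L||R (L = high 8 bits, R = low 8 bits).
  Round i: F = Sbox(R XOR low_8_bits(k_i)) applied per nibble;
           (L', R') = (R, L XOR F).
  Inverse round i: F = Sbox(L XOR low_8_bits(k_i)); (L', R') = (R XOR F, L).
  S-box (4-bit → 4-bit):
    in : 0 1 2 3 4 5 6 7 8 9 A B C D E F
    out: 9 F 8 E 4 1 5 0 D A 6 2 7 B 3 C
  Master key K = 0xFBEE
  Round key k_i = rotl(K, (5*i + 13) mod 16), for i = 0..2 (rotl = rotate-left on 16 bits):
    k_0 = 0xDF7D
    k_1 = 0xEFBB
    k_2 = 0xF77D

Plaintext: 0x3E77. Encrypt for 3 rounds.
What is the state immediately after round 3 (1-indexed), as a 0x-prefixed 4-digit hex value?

0x896C

s_0 = plaintext = 0x3E77
s_1 = Round(s_0, k_0) = 0x77A8
s_2 = Round(s_1, k_1) = 0xA889
s_3 = Round(s_2, k_2) = 0x896C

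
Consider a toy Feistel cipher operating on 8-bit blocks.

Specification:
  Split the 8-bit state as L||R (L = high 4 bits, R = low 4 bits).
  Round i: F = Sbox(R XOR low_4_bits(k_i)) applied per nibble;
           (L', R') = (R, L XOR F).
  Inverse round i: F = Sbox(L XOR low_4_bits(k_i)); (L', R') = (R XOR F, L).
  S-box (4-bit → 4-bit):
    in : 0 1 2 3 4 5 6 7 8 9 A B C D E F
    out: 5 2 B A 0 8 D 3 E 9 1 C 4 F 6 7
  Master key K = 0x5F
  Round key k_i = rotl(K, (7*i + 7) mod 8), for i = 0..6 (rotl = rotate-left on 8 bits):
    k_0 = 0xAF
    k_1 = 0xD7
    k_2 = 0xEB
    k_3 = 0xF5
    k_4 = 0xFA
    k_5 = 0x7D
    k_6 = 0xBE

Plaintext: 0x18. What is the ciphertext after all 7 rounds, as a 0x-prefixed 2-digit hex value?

0xA3

s_0 = plaintext = 0x18
s_1 = Round(s_0, k_0) = 0x82
s_2 = Round(s_1, k_1) = 0x20
s_3 = Round(s_2, k_2) = 0x0E
s_4 = Round(s_3, k_3) = 0xEC
s_5 = Round(s_4, k_4) = 0xC3
s_6 = Round(s_5, k_5) = 0x3A
s_7 = Round(s_6, k_6) = 0xA3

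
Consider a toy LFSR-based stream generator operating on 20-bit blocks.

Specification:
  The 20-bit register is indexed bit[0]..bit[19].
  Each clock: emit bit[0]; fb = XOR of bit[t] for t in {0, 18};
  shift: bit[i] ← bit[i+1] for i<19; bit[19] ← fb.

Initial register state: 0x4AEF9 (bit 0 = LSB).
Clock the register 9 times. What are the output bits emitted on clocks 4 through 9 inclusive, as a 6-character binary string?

reg_0 = 0x4AEF9
clock 1: out=1, reg = 0x2577C
clock 2: out=0, reg = 0x12BBE
clock 3: out=0, reg = 0x095DF
clock 4: out=1, reg = 0x84AEF
clock 5: out=1, reg = 0xC2577
clock 6: out=1, reg = 0x612BB
clock 7: out=1, reg = 0x3095D
clock 8: out=1, reg = 0x984AE
clock 9: out=0, reg = 0x4C257

111110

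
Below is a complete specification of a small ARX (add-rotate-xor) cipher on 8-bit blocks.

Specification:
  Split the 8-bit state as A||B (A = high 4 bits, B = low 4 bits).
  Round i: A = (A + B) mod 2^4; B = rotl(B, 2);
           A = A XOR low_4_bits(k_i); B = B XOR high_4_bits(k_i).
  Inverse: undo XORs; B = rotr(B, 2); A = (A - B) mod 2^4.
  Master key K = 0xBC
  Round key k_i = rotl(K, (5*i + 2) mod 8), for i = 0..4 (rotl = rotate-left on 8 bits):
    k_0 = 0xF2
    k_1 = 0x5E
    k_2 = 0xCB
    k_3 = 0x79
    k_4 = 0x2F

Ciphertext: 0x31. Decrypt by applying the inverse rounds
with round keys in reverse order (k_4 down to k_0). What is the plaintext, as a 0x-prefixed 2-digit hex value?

s_0 = ciphertext = 0x31
s_1 = InvRound(s_0, k_4) = 0x0C
s_2 = InvRound(s_1, k_3) = 0xBE
s_3 = InvRound(s_2, k_2) = 0x88
s_4 = InvRound(s_3, k_1) = 0xF7
s_5 = InvRound(s_4, k_0) = 0xB2

0xB2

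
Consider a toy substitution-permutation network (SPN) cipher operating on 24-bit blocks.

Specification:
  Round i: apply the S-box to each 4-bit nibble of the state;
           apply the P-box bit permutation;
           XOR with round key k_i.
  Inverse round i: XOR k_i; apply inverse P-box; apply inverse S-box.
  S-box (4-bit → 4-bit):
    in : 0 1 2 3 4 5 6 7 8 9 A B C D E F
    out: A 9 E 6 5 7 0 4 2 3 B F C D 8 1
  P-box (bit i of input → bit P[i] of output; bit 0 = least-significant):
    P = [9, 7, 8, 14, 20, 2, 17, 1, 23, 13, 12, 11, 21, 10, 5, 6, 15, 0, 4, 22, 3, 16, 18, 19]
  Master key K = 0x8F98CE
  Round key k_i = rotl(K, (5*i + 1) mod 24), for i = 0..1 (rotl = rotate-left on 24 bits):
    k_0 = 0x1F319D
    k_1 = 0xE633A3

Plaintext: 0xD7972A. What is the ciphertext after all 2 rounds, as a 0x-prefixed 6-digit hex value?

0xA3A225

s_0 = plaintext = 0xD7972A
s_1 = Round(s_0, k_0) = 0x316703
s_2 = Round(s_1, k_1) = 0xA3A225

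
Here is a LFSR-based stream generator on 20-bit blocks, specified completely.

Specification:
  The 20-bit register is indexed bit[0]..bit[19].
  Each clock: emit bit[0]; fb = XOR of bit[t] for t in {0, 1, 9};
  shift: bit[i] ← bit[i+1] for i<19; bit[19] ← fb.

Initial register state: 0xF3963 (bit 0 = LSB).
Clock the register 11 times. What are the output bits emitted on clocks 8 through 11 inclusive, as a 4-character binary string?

0100

reg_0 = 0xF3963
clock 1: out=1, reg = 0x79CB1
clock 2: out=1, reg = 0xBCE58
clock 3: out=0, reg = 0xDE72C
clock 4: out=0, reg = 0xEF396
clock 5: out=0, reg = 0x779CB
clock 6: out=1, reg = 0x3BCE5
clock 7: out=1, reg = 0x9DE72
clock 8: out=0, reg = 0x4EF39
clock 9: out=1, reg = 0x2779C
clock 10: out=0, reg = 0x93BCE
clock 11: out=0, reg = 0x49DE7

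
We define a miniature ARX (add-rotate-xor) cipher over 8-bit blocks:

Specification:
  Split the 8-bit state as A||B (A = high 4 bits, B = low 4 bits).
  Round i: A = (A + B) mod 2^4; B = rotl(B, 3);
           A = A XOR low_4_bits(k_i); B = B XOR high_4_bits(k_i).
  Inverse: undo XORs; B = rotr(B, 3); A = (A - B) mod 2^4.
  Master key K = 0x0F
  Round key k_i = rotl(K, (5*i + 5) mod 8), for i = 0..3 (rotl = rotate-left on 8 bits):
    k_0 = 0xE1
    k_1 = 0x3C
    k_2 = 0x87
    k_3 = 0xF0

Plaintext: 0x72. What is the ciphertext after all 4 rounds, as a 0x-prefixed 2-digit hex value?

s_0 = plaintext = 0x72
s_1 = Round(s_0, k_0) = 0x8F
s_2 = Round(s_1, k_1) = 0xBC
s_3 = Round(s_2, k_2) = 0x0E
s_4 = Round(s_3, k_3) = 0xE8

0xE8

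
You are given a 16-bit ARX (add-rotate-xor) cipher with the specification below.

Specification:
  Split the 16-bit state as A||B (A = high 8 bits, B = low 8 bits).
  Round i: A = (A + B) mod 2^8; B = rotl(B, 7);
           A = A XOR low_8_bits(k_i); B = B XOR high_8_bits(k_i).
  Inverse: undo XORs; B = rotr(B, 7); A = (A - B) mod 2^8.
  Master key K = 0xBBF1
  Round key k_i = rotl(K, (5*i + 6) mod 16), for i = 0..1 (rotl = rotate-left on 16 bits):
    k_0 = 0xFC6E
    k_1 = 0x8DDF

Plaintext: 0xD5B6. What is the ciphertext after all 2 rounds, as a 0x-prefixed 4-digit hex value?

0x535E

s_0 = plaintext = 0xD5B6
s_1 = Round(s_0, k_0) = 0xE5A7
s_2 = Round(s_1, k_1) = 0x535E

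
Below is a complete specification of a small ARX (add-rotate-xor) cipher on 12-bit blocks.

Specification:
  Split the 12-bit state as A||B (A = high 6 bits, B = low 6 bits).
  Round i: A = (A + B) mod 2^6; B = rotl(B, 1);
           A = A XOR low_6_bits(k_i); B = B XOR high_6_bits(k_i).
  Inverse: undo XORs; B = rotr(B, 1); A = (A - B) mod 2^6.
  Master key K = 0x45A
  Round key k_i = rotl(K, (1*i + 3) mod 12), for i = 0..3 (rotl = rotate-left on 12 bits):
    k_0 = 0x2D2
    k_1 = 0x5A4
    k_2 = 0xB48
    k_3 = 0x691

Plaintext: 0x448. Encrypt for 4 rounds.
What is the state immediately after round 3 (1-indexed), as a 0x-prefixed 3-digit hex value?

0xAAC

s_0 = plaintext = 0x448
s_1 = Round(s_0, k_0) = 0x2DB
s_2 = Round(s_1, k_1) = 0x0A0
s_3 = Round(s_2, k_2) = 0xAAC
s_4 = Round(s_3, k_3) = 0x1C3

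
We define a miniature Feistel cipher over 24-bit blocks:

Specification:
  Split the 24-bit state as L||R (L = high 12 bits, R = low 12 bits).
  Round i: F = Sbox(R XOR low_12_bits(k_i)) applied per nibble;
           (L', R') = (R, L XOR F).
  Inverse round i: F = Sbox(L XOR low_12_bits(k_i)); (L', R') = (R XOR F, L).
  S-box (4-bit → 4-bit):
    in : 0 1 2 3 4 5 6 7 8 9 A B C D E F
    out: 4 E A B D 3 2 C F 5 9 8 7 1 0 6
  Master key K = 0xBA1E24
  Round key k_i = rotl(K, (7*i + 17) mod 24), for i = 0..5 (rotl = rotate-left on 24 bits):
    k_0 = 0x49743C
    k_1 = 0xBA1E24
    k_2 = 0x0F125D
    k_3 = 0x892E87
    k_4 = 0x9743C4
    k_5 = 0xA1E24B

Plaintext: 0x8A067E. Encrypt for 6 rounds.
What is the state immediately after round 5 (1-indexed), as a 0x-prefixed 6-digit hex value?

s_0 = plaintext = 0x8A067E
s_1 = Round(s_0, k_0) = 0x67E27A
s_2 = Round(s_1, k_1) = 0x27A14E
s_3 = Round(s_2, k_2) = 0x14E991
s_4 = Round(s_3, k_3) = 0x991DAC
s_5 = Round(s_4, k_4) = 0xDAC9BE
s_6 = Round(s_5, k_5) = 0x9BE5CF

0xDAC9BE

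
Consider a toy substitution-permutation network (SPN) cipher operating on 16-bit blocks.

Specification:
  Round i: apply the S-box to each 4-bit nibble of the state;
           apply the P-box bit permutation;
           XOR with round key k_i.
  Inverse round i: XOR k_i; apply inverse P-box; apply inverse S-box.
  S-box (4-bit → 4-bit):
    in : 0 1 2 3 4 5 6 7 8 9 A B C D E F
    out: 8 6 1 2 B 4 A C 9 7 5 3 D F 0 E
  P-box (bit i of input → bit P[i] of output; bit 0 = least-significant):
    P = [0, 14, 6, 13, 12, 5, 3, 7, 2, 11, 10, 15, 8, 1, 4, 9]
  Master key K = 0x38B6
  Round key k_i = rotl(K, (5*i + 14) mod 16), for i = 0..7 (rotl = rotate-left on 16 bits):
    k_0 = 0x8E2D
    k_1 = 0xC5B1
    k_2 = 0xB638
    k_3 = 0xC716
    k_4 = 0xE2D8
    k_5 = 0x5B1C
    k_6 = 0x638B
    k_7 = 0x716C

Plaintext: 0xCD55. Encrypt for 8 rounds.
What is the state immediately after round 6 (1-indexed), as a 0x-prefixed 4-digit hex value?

s_0 = plaintext = 0xCD55
s_1 = Round(s_0, k_0) = 0x0171
s_2 = Round(s_1, k_1) = 0x8B79
s_3 = Round(s_2, k_2) = 0xFDF5
s_4 = Round(s_3, k_3) = 0x49E8
s_5 = Round(s_4, k_4) = 0xCDDF
s_6 = Round(s_5, k_5) = 0xA4E0
s_7 = Round(s_6, k_6) = 0xCA9F
s_8 = Round(s_7, k_7) = 0x0610

0xA4E0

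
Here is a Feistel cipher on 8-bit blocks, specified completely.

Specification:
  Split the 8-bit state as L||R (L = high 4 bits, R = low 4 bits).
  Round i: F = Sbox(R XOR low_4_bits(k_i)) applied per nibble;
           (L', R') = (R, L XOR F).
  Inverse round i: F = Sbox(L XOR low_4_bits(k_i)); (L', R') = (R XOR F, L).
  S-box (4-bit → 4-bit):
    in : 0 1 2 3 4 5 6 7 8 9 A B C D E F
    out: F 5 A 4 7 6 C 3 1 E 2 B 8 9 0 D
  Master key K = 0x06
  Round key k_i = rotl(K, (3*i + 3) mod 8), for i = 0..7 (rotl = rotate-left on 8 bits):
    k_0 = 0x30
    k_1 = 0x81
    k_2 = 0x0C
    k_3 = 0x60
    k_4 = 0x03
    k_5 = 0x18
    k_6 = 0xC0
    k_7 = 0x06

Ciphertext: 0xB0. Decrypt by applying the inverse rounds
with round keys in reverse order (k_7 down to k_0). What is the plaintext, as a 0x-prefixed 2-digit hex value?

0x95

s_0 = ciphertext = 0xB0
s_1 = InvRound(s_0, k_7) = 0x9B
s_2 = InvRound(s_1, k_6) = 0x59
s_3 = InvRound(s_2, k_5) = 0x05
s_4 = InvRound(s_3, k_4) = 0x10
s_5 = InvRound(s_4, k_3) = 0x51
s_6 = InvRound(s_5, k_2) = 0xF5
s_7 = InvRound(s_6, k_1) = 0x5F
s_8 = InvRound(s_7, k_0) = 0x95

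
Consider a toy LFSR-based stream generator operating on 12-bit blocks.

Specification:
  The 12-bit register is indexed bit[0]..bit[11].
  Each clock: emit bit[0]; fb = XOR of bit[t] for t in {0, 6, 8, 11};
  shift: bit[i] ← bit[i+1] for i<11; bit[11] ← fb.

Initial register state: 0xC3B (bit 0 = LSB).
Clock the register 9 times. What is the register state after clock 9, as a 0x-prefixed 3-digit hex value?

0x316

reg_0 = 0xC3B
clock 1: out=1, reg = 0x61D
clock 2: out=1, reg = 0xB0E
clock 3: out=0, reg = 0x587
clock 4: out=1, reg = 0x2C3
clock 5: out=1, reg = 0x161
clock 6: out=1, reg = 0x8B0
clock 7: out=0, reg = 0xC58
clock 8: out=0, reg = 0x62C
clock 9: out=0, reg = 0x316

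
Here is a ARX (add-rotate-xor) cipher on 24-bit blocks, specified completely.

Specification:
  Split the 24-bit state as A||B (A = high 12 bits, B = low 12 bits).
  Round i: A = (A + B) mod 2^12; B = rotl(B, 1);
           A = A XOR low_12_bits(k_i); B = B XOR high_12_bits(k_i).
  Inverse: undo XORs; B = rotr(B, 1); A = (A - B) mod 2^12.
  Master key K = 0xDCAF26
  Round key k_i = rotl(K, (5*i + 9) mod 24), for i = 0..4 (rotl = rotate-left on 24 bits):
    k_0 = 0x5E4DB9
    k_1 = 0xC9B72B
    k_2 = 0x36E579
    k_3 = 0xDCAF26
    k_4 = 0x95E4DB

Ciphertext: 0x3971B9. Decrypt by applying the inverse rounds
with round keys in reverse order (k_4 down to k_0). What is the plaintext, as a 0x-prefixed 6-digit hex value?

s_0 = ciphertext = 0x3971B9
s_1 = InvRound(s_0, k_4) = 0xAD9C73
s_2 = InvRound(s_1, k_3) = 0xD238DC
s_3 = InvRound(s_2, k_2) = 0x2815D9
s_4 = InvRound(s_3, k_1) = 0x1094A1
s_5 = InvRound(s_4, k_0) = 0x40E8A2

0x40E8A2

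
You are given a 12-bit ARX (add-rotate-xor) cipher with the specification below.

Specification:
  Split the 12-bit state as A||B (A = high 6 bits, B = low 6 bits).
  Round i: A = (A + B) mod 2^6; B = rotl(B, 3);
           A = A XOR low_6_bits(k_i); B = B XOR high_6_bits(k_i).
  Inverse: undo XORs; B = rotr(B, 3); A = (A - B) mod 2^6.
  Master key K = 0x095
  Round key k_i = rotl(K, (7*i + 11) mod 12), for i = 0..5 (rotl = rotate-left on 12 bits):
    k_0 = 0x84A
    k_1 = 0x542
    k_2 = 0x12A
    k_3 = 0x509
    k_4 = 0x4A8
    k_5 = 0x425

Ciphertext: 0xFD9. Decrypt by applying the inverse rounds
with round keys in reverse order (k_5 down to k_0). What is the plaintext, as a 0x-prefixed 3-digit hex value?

s_0 = ciphertext = 0xFD9
s_1 = InvRound(s_0, k_5) = 0x449
s_2 = InvRound(s_1, k_4) = 0x79B
s_3 = InvRound(s_2, k_3) = 0x7B9
s_4 = InvRound(s_3, k_2) = 0x16F
s_5 = InvRound(s_4, k_1) = 0xC17
s_6 = InvRound(s_5, k_0) = 0x136

0x136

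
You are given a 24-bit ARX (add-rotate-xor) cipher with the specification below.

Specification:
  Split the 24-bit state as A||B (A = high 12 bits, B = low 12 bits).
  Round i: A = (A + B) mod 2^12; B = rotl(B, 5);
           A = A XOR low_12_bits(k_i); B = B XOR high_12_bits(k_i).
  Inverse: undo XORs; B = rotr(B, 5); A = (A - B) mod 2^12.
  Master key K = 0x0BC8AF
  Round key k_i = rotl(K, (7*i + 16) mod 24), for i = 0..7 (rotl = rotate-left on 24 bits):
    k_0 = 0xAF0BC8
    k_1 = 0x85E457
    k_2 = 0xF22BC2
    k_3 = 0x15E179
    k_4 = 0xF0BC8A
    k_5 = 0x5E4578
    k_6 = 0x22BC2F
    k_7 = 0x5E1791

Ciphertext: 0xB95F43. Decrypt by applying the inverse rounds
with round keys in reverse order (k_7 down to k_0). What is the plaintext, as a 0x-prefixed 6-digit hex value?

s_0 = ciphertext = 0xB95F43
s_1 = InvRound(s_0, k_7) = 0xAAF155
s_2 = InvRound(s_1, k_6) = 0x765F1B
s_3 = InvRound(s_2, k_5) = 0x246FD7
s_4 = InvRound(s_3, k_4) = 0x0C6E06
s_5 = InvRound(s_4, k_3) = 0x545C7A
s_6 = InvRound(s_5, k_2) = 0x26DC1A
s_7 = InvRound(s_6, k_1) = 0x418222
s_8 = InvRound(s_7, k_0) = 0x68A946

0x68A946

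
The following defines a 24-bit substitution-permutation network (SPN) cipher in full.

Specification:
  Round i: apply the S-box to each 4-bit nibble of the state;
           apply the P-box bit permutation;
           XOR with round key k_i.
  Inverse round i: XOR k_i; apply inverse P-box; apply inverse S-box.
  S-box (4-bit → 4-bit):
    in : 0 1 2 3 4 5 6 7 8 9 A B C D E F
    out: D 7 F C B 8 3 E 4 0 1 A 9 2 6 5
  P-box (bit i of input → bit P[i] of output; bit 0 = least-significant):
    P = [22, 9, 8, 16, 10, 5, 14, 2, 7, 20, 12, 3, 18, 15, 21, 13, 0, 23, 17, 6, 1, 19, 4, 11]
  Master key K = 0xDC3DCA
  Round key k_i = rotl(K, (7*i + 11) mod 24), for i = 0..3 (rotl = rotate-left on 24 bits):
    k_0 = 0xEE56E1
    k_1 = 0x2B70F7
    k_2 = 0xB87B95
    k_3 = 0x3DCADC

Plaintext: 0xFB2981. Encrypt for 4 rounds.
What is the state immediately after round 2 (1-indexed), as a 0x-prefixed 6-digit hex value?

s_0 = plaintext = 0xFB2981
s_1 = Round(s_0, k_0) = 0x0AB5B3
s_2 = Round(s_1, k_1) = 0x2AD9C8
s_3 = Round(s_2, k_2) = 0xB0F682
s_4 = Round(s_3, k_3) = 0x42811D

0x2AD9C8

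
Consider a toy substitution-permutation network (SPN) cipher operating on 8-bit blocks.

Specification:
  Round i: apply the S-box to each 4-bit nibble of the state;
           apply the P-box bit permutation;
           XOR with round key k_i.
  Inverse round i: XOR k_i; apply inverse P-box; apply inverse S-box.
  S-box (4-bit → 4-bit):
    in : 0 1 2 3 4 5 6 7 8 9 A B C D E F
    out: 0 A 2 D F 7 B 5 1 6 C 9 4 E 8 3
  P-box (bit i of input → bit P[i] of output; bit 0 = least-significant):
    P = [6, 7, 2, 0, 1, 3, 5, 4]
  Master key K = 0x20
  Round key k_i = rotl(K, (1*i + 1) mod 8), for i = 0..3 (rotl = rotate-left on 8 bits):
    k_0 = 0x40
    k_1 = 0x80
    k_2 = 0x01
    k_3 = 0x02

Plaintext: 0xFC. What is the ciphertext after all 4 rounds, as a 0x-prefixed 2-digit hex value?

0xA8

s_0 = plaintext = 0xFC
s_1 = Round(s_0, k_0) = 0x4E
s_2 = Round(s_1, k_1) = 0xBB
s_3 = Round(s_2, k_2) = 0x52
s_4 = Round(s_3, k_3) = 0xA8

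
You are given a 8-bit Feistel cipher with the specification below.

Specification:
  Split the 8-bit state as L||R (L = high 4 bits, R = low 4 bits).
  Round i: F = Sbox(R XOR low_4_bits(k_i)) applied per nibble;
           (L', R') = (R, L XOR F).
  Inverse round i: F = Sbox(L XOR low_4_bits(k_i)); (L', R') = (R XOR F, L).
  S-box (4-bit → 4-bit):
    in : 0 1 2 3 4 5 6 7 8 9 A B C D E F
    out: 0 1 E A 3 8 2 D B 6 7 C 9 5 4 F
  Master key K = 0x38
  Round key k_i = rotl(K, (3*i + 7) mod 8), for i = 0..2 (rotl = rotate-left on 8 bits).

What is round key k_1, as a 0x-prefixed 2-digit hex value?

K = 0x38
k_0 = rotl(K, (3*0+7) mod 8) = rotl(K, 7) = 0x1C
k_1 = rotl(K, (3*1+7) mod 8) = rotl(K, 2) = 0xE0

0xE0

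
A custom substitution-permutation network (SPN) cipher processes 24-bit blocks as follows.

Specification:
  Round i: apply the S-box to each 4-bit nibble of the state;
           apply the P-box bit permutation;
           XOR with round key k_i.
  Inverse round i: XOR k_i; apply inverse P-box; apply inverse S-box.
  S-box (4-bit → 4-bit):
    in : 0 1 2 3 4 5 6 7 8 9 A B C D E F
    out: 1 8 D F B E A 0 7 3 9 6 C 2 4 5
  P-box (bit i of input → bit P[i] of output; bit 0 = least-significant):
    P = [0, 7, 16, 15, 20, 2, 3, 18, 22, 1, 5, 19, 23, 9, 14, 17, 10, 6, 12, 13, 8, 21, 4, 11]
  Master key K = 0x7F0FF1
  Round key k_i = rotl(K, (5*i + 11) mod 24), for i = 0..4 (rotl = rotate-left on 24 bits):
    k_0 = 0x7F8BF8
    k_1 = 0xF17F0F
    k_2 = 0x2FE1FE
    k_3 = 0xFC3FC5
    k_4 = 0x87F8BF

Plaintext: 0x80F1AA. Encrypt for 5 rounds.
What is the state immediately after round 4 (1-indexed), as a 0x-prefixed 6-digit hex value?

0xCACD19

s_0 = plaintext = 0x80F1AA
s_1 = Round(s_0, k_0) = 0xC34EE9
s_2 = Round(s_1, k_1) = 0x7341F6
s_3 = Round(s_2, k_2) = 0xB55736
s_4 = Round(s_3, k_3) = 0xCACD19
s_5 = Round(s_4, k_4) = 0x81942C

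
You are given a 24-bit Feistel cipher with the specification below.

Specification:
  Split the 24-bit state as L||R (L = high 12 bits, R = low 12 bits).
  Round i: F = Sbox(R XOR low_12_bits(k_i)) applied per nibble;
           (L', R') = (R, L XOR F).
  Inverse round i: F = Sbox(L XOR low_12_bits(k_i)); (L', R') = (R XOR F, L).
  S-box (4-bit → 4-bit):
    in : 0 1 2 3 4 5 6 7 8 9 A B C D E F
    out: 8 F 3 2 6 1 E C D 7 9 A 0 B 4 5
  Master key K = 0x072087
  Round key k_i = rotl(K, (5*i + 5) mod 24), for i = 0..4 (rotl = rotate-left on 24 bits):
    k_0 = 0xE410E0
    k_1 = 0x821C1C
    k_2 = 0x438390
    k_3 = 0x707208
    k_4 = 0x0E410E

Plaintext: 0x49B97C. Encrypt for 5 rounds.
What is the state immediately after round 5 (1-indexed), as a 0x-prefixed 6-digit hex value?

s_0 = plaintext = 0x49B97C
s_1 = Round(s_0, k_0) = 0x97C3EB
s_2 = Round(s_1, k_1) = 0x3EBC20
s_3 = Round(s_2, k_2) = 0xC20643
s_4 = Round(s_3, k_3) = 0x643A4A
s_5 = Round(s_4, k_4) = 0xA4AC25

0xA4AC25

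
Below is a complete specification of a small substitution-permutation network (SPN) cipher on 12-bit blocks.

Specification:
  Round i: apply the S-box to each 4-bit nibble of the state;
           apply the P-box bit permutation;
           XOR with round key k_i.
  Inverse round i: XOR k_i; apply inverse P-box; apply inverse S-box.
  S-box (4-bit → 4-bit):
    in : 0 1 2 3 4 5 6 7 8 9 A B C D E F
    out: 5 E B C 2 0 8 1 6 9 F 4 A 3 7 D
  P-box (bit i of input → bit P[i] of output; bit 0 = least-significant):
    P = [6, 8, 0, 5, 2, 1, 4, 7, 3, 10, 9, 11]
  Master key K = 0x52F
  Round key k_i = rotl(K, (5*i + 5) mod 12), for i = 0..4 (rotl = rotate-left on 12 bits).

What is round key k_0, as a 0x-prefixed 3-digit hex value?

0x5EA

K = 0x52F
k_0 = rotl(K, (5*0+5) mod 12) = rotl(K, 5) = 0x5EA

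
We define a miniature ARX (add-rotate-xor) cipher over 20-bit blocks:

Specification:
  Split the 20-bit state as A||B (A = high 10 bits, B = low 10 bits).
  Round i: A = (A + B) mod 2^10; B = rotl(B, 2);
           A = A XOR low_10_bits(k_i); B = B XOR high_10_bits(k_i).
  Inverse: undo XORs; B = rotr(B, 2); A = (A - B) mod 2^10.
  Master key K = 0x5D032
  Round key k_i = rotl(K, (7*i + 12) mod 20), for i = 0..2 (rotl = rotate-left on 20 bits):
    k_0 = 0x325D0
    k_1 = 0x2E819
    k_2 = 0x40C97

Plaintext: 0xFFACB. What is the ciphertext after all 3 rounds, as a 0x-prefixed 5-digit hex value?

s_0 = plaintext = 0xFFACB
s_1 = Round(s_0, k_0) = 0xC67E7
s_2 = Round(s_1, k_1) = 0xC6725
s_3 = Round(s_2, k_2) = 0xAA594

0xAA594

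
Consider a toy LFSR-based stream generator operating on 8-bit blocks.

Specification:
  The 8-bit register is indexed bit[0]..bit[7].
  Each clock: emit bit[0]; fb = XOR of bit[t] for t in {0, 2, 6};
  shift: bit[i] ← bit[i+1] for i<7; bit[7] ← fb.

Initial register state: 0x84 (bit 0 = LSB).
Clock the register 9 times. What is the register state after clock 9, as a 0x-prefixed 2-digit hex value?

reg_0 = 0x84
clock 1: out=0, reg = 0xC2
clock 2: out=0, reg = 0xE1
clock 3: out=1, reg = 0x70
clock 4: out=0, reg = 0xB8
clock 5: out=0, reg = 0x5C
clock 6: out=0, reg = 0x2E
clock 7: out=0, reg = 0x97
clock 8: out=1, reg = 0x4B
clock 9: out=1, reg = 0x25

0x25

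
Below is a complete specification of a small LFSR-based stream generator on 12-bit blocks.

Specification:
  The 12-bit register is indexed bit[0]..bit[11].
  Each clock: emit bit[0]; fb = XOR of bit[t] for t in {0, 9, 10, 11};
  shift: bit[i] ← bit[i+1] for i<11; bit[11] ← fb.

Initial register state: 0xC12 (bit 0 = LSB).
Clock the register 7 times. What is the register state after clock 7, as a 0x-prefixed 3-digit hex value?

0x358

reg_0 = 0xC12
clock 1: out=0, reg = 0x609
clock 2: out=1, reg = 0xB04
clock 3: out=0, reg = 0x582
clock 4: out=0, reg = 0xAC1
clock 5: out=1, reg = 0xD60
clock 6: out=0, reg = 0x6B0
clock 7: out=0, reg = 0x358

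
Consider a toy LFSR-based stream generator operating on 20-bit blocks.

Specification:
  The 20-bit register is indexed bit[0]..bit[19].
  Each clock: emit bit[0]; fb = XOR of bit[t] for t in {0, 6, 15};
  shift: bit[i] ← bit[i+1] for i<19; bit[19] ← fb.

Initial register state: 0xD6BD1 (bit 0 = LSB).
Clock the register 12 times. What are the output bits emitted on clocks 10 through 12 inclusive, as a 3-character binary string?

reg_0 = 0xD6BD1
clock 1: out=1, reg = 0x6B5E8
clock 2: out=0, reg = 0x35AF4
clock 3: out=0, reg = 0x9AD7A
clock 4: out=0, reg = 0x4D6BD
clock 5: out=1, reg = 0x26B5E
clock 6: out=0, reg = 0x935AF
clock 7: out=1, reg = 0xC9AD7
clock 8: out=1, reg = 0xE4D6B
clock 9: out=1, reg = 0x726B5
clock 10: out=1, reg = 0xB935A
clock 11: out=0, reg = 0x5C9AD
clock 12: out=1, reg = 0x2E4D6

101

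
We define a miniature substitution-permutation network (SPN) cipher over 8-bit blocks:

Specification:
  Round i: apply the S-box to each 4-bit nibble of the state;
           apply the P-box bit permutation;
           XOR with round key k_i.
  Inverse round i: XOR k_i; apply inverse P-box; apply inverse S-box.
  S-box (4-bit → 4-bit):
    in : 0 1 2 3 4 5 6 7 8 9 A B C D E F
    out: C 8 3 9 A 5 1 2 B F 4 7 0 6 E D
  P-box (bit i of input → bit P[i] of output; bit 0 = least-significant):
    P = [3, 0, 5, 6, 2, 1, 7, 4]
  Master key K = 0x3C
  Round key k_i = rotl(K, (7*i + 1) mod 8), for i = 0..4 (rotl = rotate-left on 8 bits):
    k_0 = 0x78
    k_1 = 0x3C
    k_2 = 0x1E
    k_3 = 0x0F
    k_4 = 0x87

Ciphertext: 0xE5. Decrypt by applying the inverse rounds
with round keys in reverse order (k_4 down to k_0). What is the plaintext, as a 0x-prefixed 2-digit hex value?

s_0 = ciphertext = 0xE5
s_1 = InvRound(s_0, k_4) = 0x70
s_2 = InvRound(s_1, k_3) = 0x89
s_3 = InvRound(s_2, k_2) = 0x97
s_4 = InvRound(s_3, k_1) = 0xDB
s_5 = InvRound(s_4, k_0) = 0xDD

0xDD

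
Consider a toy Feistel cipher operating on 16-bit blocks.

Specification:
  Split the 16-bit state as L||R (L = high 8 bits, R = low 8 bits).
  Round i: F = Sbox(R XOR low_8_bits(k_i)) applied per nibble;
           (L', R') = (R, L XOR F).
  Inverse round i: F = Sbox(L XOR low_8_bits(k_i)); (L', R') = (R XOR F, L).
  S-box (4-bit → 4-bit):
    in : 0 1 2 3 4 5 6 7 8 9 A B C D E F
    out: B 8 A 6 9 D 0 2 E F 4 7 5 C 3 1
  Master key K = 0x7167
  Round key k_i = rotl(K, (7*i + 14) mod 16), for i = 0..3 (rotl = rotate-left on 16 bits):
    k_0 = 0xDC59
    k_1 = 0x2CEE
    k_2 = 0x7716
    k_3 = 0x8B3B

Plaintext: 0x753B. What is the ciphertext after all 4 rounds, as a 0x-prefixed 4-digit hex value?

s_0 = plaintext = 0x753B
s_1 = Round(s_0, k_0) = 0x3B7F
s_2 = Round(s_1, k_1) = 0x7FC3
s_3 = Round(s_2, k_2) = 0xC3B2
s_4 = Round(s_3, k_3) = 0xB22C

0xB22C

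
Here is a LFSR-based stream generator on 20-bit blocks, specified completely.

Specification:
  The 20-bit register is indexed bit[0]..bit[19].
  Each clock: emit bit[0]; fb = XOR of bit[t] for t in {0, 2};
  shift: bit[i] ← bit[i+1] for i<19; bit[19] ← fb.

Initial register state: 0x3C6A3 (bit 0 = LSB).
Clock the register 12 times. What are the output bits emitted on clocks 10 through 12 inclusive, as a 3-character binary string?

reg_0 = 0x3C6A3
clock 1: out=1, reg = 0x9E351
clock 2: out=1, reg = 0xCF1A8
clock 3: out=0, reg = 0x678D4
clock 4: out=0, reg = 0xB3C6A
clock 5: out=0, reg = 0x59E35
clock 6: out=1, reg = 0x2CF1A
clock 7: out=0, reg = 0x1678D
clock 8: out=1, reg = 0x0B3C6
clock 9: out=0, reg = 0x859E3
clock 10: out=1, reg = 0xC2CF1
clock 11: out=1, reg = 0xE1678
clock 12: out=0, reg = 0x70B3C

110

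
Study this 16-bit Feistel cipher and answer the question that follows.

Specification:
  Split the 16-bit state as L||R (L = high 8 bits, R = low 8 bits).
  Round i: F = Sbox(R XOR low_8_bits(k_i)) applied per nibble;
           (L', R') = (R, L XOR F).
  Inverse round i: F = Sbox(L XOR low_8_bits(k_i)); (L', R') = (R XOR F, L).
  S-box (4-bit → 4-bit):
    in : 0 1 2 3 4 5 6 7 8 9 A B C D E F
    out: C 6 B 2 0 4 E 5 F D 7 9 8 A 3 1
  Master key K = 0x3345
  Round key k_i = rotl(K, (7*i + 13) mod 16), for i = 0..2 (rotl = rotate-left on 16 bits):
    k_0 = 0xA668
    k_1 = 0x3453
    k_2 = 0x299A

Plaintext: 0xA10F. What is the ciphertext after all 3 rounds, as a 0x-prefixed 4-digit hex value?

s_0 = plaintext = 0xA10F
s_1 = Round(s_0, k_0) = 0x0F44
s_2 = Round(s_1, k_1) = 0x446A
s_3 = Round(s_2, k_2) = 0x6A58

0x6A58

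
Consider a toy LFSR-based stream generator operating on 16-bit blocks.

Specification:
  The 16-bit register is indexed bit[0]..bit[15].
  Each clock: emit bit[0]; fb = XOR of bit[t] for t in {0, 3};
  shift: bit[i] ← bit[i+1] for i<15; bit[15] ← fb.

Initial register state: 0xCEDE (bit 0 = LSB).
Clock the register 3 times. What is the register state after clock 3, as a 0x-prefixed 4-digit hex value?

reg_0 = 0xCEDE
clock 1: out=0, reg = 0xE76F
clock 2: out=1, reg = 0x73B7
clock 3: out=1, reg = 0xB9DB

0xB9DB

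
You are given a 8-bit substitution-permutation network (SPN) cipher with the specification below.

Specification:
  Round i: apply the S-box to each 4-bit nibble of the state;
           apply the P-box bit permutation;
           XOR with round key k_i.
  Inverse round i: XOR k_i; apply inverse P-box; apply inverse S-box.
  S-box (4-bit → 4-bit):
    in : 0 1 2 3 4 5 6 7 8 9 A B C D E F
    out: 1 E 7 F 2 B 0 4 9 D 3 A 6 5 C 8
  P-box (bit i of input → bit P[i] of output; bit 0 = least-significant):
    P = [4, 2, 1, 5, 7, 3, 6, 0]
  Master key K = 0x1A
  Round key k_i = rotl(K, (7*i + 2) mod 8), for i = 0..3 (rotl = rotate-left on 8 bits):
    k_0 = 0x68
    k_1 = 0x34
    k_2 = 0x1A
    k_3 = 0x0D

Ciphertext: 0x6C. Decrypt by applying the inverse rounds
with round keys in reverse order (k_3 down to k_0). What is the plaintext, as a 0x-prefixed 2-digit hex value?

s_0 = ciphertext = 0x6C
s_1 = InvRound(s_0, k_3) = 0xEF
s_2 = InvRound(s_1, k_2) = 0x95
s_3 = InvRound(s_2, k_1) = 0x8F
s_4 = InvRound(s_3, k_0) = 0x91

0x91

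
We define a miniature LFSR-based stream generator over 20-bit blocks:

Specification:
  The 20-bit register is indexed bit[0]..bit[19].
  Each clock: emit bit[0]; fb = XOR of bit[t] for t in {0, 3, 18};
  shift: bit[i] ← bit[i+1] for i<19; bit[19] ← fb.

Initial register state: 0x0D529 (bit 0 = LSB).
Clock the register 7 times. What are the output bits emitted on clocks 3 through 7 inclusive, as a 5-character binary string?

01010

reg_0 = 0x0D529
clock 1: out=1, reg = 0x06A94
clock 2: out=0, reg = 0x0354A
clock 3: out=0, reg = 0x81AA5
clock 4: out=1, reg = 0xC0D52
clock 5: out=0, reg = 0xE06A9
clock 6: out=1, reg = 0xF0354
clock 7: out=0, reg = 0xF81AA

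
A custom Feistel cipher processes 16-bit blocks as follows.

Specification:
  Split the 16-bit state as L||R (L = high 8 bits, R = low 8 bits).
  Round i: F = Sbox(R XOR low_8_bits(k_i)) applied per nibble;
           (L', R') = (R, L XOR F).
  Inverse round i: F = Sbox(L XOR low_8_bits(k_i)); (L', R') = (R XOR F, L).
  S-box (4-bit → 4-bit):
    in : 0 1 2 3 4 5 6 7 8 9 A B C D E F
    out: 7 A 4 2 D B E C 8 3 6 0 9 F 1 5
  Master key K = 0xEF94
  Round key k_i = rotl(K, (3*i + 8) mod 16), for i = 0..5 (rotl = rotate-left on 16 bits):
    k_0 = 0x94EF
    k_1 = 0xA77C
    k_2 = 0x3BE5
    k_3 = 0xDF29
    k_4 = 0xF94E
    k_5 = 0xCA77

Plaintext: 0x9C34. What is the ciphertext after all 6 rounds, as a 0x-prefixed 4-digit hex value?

s_0 = plaintext = 0x9C34
s_1 = Round(s_0, k_0) = 0x346C
s_2 = Round(s_1, k_1) = 0x6C93
s_3 = Round(s_2, k_2) = 0x93A2
s_4 = Round(s_3, k_3) = 0xA213
s_5 = Round(s_4, k_4) = 0x131D
s_6 = Round(s_5, k_5) = 0x1DF5

0x1DF5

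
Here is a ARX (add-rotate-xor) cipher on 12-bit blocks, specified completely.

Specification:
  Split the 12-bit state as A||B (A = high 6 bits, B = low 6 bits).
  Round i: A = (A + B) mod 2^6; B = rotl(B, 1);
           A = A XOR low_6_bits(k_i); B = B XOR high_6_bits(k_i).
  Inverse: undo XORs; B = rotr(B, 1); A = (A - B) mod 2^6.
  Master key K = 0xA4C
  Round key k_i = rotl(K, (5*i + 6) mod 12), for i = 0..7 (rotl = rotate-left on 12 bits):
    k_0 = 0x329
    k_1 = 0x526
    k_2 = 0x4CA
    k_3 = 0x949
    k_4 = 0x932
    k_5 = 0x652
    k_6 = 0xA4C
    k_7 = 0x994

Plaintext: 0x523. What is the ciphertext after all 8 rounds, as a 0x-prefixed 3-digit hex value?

s_0 = plaintext = 0x523
s_1 = Round(s_0, k_0) = 0x78B
s_2 = Round(s_1, k_1) = 0x3C2
s_3 = Round(s_2, k_2) = 0x6D7
s_4 = Round(s_3, k_3) = 0xECB
s_5 = Round(s_4, k_4) = 0xD32
s_6 = Round(s_5, k_5) = 0xD3C
s_7 = Round(s_6, k_6) = 0xF10
s_8 = Round(s_7, k_7) = 0x606

0x606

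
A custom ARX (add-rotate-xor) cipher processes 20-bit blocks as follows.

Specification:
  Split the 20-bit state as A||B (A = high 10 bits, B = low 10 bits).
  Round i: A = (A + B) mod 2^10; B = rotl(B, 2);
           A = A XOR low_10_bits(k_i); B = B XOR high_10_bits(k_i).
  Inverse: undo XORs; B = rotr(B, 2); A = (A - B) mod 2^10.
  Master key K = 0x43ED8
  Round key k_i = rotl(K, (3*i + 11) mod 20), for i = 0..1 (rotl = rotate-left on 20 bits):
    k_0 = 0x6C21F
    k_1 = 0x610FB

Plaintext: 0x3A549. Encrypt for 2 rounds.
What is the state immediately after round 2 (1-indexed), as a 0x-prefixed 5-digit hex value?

s_0 = plaintext = 0x3A549
s_1 = Round(s_0, k_0) = 0x0B495
s_2 = Round(s_1, k_1) = 0x0E7D0

0x0E7D0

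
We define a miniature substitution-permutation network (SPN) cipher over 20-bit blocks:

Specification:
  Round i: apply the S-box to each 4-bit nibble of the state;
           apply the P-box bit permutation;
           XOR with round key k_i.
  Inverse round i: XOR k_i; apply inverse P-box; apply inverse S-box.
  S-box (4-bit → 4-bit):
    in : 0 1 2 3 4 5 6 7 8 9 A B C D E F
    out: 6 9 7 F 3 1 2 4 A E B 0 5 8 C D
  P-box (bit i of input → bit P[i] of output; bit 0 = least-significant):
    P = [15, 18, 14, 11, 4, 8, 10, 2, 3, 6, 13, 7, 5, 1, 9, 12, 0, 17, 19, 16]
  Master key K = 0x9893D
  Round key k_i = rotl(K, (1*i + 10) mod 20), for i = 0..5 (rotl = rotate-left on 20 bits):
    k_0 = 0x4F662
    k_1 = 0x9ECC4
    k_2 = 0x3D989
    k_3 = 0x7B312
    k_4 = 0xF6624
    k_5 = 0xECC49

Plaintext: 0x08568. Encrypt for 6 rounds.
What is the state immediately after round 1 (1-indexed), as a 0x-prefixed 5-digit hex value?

0xAEF68

s_0 = plaintext = 0x08568
s_1 = Round(s_0, k_0) = 0xAEF68
s_2 = Round(s_1, k_1) = 0xED74D
s_3 = Round(s_2, k_2) = 0xAE099
s_4 = Round(s_3, k_3) = 0x0CC57
s_5 = Round(s_4, k_4) = 0x5041C
s_6 = Round(s_5, k_5) = 0xE0E16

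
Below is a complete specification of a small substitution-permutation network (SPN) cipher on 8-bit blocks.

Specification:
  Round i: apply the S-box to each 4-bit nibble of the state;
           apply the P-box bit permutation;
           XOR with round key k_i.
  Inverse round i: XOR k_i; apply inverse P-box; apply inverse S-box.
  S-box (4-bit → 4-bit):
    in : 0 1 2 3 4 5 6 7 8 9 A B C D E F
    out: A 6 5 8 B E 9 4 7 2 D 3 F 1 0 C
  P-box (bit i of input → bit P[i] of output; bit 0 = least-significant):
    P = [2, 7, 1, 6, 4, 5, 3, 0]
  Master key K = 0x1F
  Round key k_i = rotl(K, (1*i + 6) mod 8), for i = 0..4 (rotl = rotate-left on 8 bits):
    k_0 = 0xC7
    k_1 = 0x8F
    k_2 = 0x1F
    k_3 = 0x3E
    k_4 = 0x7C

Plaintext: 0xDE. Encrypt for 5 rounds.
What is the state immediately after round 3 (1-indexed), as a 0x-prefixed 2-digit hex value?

s_0 = plaintext = 0xDE
s_1 = Round(s_0, k_0) = 0xD7
s_2 = Round(s_1, k_1) = 0x9D
s_3 = Round(s_2, k_2) = 0x3B
s_4 = Round(s_3, k_3) = 0xBB
s_5 = Round(s_4, k_4) = 0xC8

0x3B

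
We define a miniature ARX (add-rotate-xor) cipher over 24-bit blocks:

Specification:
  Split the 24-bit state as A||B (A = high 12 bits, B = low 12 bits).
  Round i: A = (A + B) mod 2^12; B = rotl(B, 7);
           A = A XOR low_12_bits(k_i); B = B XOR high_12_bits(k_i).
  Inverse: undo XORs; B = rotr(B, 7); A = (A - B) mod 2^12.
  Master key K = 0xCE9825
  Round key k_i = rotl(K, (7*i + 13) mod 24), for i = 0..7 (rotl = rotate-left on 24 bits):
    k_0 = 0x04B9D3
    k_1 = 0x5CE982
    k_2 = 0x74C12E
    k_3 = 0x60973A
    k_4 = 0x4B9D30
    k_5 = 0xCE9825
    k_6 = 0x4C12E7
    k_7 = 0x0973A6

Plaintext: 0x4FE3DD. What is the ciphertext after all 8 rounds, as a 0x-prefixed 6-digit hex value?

s_0 = plaintext = 0x4FE3DD
s_1 = Round(s_0, k_0) = 0x108ED5
s_2 = Round(s_1, k_1) = 0x65FF38
s_3 = Round(s_2, k_2) = 0x4B9B35
s_4 = Round(s_3, k_3) = 0x8D4CD0
s_5 = Round(s_4, k_4) = 0x894CDF
s_6 = Round(s_5, k_5) = 0xD5630F
s_7 = Round(s_6, k_6) = 0x282359
s_8 = Round(s_7, k_7) = 0x67DC0D

0x67DC0D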